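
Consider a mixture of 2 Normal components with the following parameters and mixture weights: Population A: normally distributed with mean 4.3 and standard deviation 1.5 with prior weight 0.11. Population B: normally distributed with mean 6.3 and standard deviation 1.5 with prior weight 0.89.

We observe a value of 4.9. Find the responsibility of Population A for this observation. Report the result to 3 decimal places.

0.150

Apply Bayes' rule: the posterior for each component is proportional to its prior times its likelihood at x.
Normal densities:
  L_A = 0.245513
  L_B = 0.172052
Unnormalised posteriors:
  P(Z=A)·L_A = 0.11 × 0.245513 = 0.0270065
  P(Z=B)·L_B = 0.89 × 0.172052 = 0.153126
Denominator: 0.0270065 + 0.153126 = 0.180133
P(Population A | x) = 0.0270065 / 0.180133 ≈ 0.150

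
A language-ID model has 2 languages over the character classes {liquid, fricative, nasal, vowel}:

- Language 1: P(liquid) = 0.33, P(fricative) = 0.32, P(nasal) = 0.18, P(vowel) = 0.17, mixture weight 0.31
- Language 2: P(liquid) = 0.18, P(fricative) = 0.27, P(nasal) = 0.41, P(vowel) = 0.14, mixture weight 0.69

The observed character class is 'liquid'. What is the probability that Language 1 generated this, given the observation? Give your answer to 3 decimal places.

P(component k | x) = π_k·f_k(x) / marginal(x), where marginal(x) = Σ_j π_j·f_j(x).
Component likelihoods at x = 'liquid':
  L_1 = 0.33
  L_2 = 0.18
Prior × likelihood for each component:
  π_1·L_1 = 0.31 × 0.33 = 0.1023
  π_2·L_2 = 0.69 × 0.18 = 0.1242
Sum: 0.1023 + 0.1242 = 0.2265
Responsibility of Language 1: 0.1023 / 0.2265 ≈ 0.452

0.452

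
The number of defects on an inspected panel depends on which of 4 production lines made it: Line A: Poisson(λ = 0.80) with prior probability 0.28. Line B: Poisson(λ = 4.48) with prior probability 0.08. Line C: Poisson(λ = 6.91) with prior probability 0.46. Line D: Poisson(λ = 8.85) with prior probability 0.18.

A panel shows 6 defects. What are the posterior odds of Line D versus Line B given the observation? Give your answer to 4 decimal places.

Posterior odds = (π_i f_i(x)) / (π_j f_j(x)); the normalising sum cancels.
Evaluate each component's likelihood at the observed value:
  L_A = 0.000163596
  L_B = 0.127261
  L_C = 0.150855
  L_D = 0.09568
Posterior odds = (π_D·L_D) / (π_B·L_B) = (0.18·0.09568) / (0.08·0.127261) = 0.0172224 / 0.0101809 ≈ 1.6916

1.6916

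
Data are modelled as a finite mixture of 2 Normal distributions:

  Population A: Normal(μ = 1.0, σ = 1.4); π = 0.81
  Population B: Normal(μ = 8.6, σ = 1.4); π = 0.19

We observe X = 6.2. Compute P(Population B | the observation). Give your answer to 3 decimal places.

The responsibility of component k is π_k f_k(x) divided by Σ_j π_j f_j(x).
Evaluate each component's likelihood at the observed value:
  p_A = 0.000287764
  p_B = 0.0655594
Unnormalised posteriors:
  π_A·p_A = 0.81 × 0.000287764 = 0.000233089
  π_B·p_B = 0.19 × 0.0655594 = 0.0124563
Sum: 0.000233089 + 0.0124563 = 0.0126894
P(Population B | x) = 0.0124563 / 0.0126894 ≈ 0.982

0.982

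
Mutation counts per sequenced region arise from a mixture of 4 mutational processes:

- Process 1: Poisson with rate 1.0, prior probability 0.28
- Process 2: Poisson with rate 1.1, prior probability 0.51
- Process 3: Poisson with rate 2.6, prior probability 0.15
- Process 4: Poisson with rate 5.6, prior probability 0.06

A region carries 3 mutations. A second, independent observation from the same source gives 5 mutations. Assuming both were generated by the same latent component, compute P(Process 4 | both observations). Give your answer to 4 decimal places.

0.2960

P(component k | x) = P(Z=k)·f_k(x) / marginal(x), where marginal(x) = Σ_j P(Z=j)·f_j(x).
Since both observations come from the same component, the likelihood for component k is f_k(x₁)·f_k(x₂).
  L_1 = [0.0613132] × [0.00306566] = 0.000187966
  L_2 = [0.0738419] × [0.00446744] = 0.000329884
  L_3 = [0.217572] × [0.0735394] = 0.0160001
  L_4 = [0.108234] × [0.169711] = 0.0183685
Weight by the priors:
  P(Z=1)·L_1 = 0.28 × 0.000187966 = 5.26304e-05
  P(Z=2)·L_2 = 0.51 × 0.000329884 = 0.000168241
  P(Z=3)·L_3 = 0.15 × 0.0160001 = 0.00240002
  P(Z=4)·L_4 = 0.06 × 0.0183685 = 0.00110211
Normaliser: 5.26304e-05 + 0.000168241 + 0.00240002 + 0.00110211 = 0.003723
Responsibility of Process 4: 0.00110211 / 0.003723 ≈ 0.2960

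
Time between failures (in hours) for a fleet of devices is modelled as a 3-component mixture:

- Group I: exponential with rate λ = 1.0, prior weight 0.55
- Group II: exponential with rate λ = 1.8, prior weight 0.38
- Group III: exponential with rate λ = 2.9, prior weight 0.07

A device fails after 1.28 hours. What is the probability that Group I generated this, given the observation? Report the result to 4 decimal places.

0.6761

The responsibility of component k is P(Z=k) f_k(x) divided by Σ_j P(Z=j) f_j(x).
Exponential densities:
  p_I = 0.278037
  p_II = 0.179745
  p_III = 0.070843
Multiply by the mixture weights:
  P(Z=I)·p_I = 0.55 × 0.278037 = 0.152921
  P(Z=II)·p_II = 0.38 × 0.179745 = 0.0683033
  P(Z=III)·p_III = 0.07 × 0.070843 = 0.00495901
Denominator: 0.152921 + 0.0683033 + 0.00495901 = 0.226183
P(Group I | the observation) ≈ 0.6761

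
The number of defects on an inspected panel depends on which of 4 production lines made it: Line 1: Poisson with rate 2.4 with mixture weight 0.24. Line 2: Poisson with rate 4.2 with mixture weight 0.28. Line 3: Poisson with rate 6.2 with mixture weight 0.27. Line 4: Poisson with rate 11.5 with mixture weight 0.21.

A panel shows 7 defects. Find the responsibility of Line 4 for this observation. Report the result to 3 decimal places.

Apply Bayes' rule: the posterior for each component is proportional to its prior times its likelihood at x.
Evaluate each component's likelihood at the observed value:
  f_1 = e^(−2.4)·2.4^7/7! = 0.00825546
  f_2 = e^(−4.2)·4.2^7/7! = 0.0685927
  f_3 = e^(−6.2)·6.2^7/7! = 0.141803
  f_4 = e^(−11.5)·11.5^7/7! = 0.0534648
Prior × likelihood for each component:
  w_1·f_1 = 0.24 × 0.00825546 = 0.00198131
  w_2·f_2 = 0.28 × 0.0685927 = 0.0192059
  w_3·f_3 = 0.27 × 0.141803 = 0.0382868
  w_4·f_4 = 0.21 × 0.0534648 = 0.0112276
Denominator: 0.00198131 + 0.0192059 + 0.0382868 + 0.0112276 = 0.0707017
P(Line 4 | x) = 0.0112276 / 0.0707017 ≈ 0.159

0.159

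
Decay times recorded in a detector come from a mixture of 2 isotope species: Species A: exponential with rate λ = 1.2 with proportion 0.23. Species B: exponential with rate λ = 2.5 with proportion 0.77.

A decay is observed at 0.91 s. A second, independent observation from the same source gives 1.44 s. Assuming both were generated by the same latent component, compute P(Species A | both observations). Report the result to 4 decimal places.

Apply Bayes' rule: the posterior for each component is proportional to its prior times its likelihood at x.
Since both observations come from the same component, the likelihood for component k is f_k(x₁)·f_k(x₂).
  L_A = [1.2·e^(−1.2·0.91) = 1.2·e^(−1.0920) = 0.402654] × [0.213167] = 0.0858326
  L_B = [2.5·e^(−2.5·0.91) = 2.5·e^(−2.2750) = 0.256992] × [0.0683093] = 0.017555
Prior × likelihood for each component:
  P(Z=A)·L_A = 0.23 × 0.0858326 = 0.0197415
  P(Z=B)·L_B = 0.77 × 0.017555 = 0.0135173
Normaliser: 0.0197415 + 0.0135173 = 0.0332588
Responsibility of Species A: 0.0197415 / 0.0332588 ≈ 0.5936

0.5936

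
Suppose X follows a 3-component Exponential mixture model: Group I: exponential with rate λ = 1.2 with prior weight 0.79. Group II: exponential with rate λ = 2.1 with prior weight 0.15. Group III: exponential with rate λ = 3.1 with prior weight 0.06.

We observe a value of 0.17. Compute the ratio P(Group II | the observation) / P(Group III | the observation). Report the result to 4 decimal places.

Posterior odds = (π_i f_i(x)) / (π_j f_j(x)); the normalising sum cancels.
Exponential densities:
  f_I = 1.2·e^(−1.2·0.17) = 1.2·e^(−0.2040) = 0.978555
  f_II = 2.1·e^(−2.1·0.17) = 2.1·e^(−0.3570) = 1.46952
  f_III = 3.1·e^(−3.1·0.17) = 3.1·e^(−0.5270) = 1.83016
Posterior odds = (π_II·f_II) / (π_III·f_III) = (0.15·1.46952) / (0.06·1.83016) = 0.220428 / 0.109809 ≈ 2.0074

2.0074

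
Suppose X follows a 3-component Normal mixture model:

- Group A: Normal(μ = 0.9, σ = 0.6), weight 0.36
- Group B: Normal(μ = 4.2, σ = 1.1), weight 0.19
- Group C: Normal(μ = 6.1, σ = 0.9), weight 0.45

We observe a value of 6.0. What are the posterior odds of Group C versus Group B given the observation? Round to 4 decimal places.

Posterior odds = (P(Z=i) f_i(x)) / (P(Z=j) f_j(x)); the normalising sum cancels.
Evaluate each component's likelihood at the observed value:
  p_A = (1/(0.6·√(2π)))·exp(−(6.0−0.9)²/(2·0.6²)) = 0.664904·exp(-36.12500) = 1.36104e-16
  p_B = (1/(1.1·√(2π)))·exp(−(6.0−4.2)²/(2·1.1²)) = 0.362675·exp(-1.33884) = 0.0950748
  p_C = (1/(0.9·√(2π)))·exp(−(6.0−6.1)²/(2·0.9²)) = 0.443269·exp(-0.00617) = 0.440541
Posterior odds = (P(Z=C)·p_C) / (P(Z=B)·p_B) = (0.45·0.440541) / (0.19·0.0950748) = 0.198244 / 0.0180642 ≈ 10.9744

10.9744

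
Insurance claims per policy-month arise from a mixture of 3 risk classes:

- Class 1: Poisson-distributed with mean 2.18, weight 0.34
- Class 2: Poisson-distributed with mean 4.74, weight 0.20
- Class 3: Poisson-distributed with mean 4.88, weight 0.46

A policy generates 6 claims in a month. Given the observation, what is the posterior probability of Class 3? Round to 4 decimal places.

0.6634

P(component k | x) = π_k·f_k(x) / marginal(x), where marginal(x) = Σ_j π_j·f_j(x).
Evaluate each component's likelihood at the observed value:
  f_1 = 0.0168517
  f_2 = 0.137652
  f_3 = 0.142505
Prior × likelihood for each component:
  π_1·f_1 = 0.34 × 0.0168517 = 0.00572959
  π_2·f_2 = 0.20 × 0.137652 = 0.0275303
  π_3·f_3 = 0.46 × 0.142505 = 0.0655522
Marginal: 0.00572959 + 0.0275303 + 0.0655522 = 0.0988121
P(Class 3 | 6 claims) = 0.0655522 / 0.0988121 ≈ 0.6634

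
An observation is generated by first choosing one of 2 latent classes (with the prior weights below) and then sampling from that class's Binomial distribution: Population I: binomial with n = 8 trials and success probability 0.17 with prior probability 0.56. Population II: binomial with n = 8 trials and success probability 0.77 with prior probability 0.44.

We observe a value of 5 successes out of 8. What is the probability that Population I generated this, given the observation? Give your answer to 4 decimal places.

0.0304

The responsibility of component k is w_k f_k(x) divided by Σ_j w_j f_j(x).
Binomial probabilities:
  f_I = 0.00454639
  f_II = 0.184427
Unnormalised posteriors:
  w_I·f_I = 0.56 × 0.00454639 = 0.00254598
  w_II·f_II = 0.44 × 0.184427 = 0.081148
Sum: 0.00254598 + 0.081148 = 0.083694
So the posterior for Population I is 0.00254598 / 0.083694 ≈ 0.0304.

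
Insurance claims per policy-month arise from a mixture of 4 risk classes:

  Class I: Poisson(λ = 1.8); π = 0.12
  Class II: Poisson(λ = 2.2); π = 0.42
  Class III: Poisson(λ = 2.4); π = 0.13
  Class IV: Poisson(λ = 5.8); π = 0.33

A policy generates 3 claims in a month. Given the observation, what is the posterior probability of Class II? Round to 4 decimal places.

0.5113

Apply Bayes' rule: the posterior for each component is proportional to its prior times its likelihood at x.
Evaluate each component's likelihood at the observed value:
  p_I = e^(−1.8)·1.8^3/3! = 0.160671
  p_II = e^(−2.2)·2.2^3/3! = 0.196639
  p_III = e^(−2.4)·2.4^3/3! = 0.209014
  p_IV = e^(−5.8)·5.8^3/3! = 0.098452
Weight by the priors:
  w_I·p_I = 0.12 × 0.160671 = 0.0192805
  w_II·p_II = 0.42 × 0.196639 = 0.0825882
  w_III·p_III = 0.13 × 0.209014 = 0.0271718
  w_IV·p_IV = 0.33 × 0.098452 = 0.0324892
Marginal: 0.0192805 + 0.0825882 + 0.0271718 + 0.0324892 = 0.16153
Responsibility of Class II: 0.0825882 / 0.16153 ≈ 0.5113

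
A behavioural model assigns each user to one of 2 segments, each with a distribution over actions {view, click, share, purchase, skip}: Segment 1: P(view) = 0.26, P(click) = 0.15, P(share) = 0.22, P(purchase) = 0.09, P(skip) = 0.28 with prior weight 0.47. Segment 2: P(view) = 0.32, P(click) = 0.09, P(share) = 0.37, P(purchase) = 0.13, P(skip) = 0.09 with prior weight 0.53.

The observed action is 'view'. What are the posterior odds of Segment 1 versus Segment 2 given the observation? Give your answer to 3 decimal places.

Since P(k|x) ∝ π_k f_k(x), the posterior odds are π_i f_i(x) / (π_j f_j(x)).
Evaluate each component's likelihood at the observed value:
  f_1 = 0.26
  f_2 = 0.32
Odds = (0.47/0.53) × (0.26/0.32) = 0.886792 × 0.8125 ≈ 0.721

0.721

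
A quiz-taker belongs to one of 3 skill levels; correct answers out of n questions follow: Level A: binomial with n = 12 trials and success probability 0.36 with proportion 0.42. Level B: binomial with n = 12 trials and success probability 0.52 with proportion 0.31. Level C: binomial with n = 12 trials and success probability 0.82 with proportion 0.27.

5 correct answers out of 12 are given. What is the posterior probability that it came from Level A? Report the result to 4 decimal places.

0.6154

P(component k | x) = π_k·f_k(x) / marginal(x), where marginal(x) = Σ_j π_j·f_j(x).
Component likelihoods at x = 5 correct answers out of 12:
  L_A = C(12,5)·0.36^5·0.64^7 = 792·0.00604662·0.0439805 = 0.210619
  L_B = C(12,5)·0.52^5·0.48^7 = 792·0.0380204·0.00587068 = 0.176779
  L_C = C(12,5)·0.82^5·0.18^7 = 792·0.37074·6.1222e-06 = 0.00179764
Prior × likelihood for each component:
  π_A·L_A = 0.42 × 0.210619 = 0.08846
  π_B·L_B = 0.31 × 0.176779 = 0.0548015
  π_C·L_C = 0.27 × 0.00179764 = 0.000485362
Sum: 0.08846 + 0.0548015 + 0.000485362 = 0.143747
Responsibility of Level A: 0.08846 / 0.143747 ≈ 0.6154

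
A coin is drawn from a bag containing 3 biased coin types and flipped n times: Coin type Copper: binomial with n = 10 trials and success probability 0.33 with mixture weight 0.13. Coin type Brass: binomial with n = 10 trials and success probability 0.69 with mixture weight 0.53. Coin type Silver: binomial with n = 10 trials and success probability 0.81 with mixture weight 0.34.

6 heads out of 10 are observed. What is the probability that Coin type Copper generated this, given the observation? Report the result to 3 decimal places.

By Bayes' theorem, P(k | x) = π_k f_k(x) / Σ_j π_j f_j(x).
Binomial probabilities:
  p_Copper = 0.0546515
  p_Brass = 0.209296
  p_Silver = 0.0772936
Multiply by the mixture weights:
  π_Copper·p_Copper = 0.13 × 0.0546515 = 0.0071047
  π_Brass·p_Brass = 0.53 × 0.209296 = 0.110927
  π_Silver·p_Silver = 0.34 × 0.0772936 = 0.0262798
Denominator: 0.0071047 + 0.110927 + 0.0262798 = 0.144311
Responsibility of Coin type Copper: 0.0071047 / 0.144311 ≈ 0.049

0.049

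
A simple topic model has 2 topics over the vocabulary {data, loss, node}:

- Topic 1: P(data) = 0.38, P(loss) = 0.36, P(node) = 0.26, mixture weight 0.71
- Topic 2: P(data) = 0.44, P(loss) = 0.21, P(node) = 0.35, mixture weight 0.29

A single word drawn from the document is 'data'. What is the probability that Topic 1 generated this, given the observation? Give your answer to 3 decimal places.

P(component k | x) = π_k·f_k(x) / marginal(x), where marginal(x) = Σ_j π_j·f_j(x).
Component likelihoods at x = 'data':
  p_1 = P(data | comp) = 0.38
  p_2 = P(data | comp) = 0.44
Prior × likelihood for each component:
  π_1·p_1 = 0.71 × 0.38 = 0.2698
  π_2·p_2 = 0.29 × 0.44 = 0.1276
Denominator: 0.2698 + 0.1276 = 0.3974
So the posterior for Topic 1 is 0.2698 / 0.3974 ≈ 0.679.

0.679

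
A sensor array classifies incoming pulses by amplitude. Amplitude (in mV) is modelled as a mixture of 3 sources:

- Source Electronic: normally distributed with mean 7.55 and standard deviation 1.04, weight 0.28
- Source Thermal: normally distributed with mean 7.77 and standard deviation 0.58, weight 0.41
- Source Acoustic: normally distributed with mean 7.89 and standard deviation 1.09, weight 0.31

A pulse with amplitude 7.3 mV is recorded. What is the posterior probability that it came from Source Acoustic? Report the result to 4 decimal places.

By Bayes' theorem, P(k | x) = π_k f_k(x) / Σ_j π_j f_j(x).
Component likelihoods at x = 7.3 mV:
  p_Electronic = 0.372674
  p_Thermal = 0.495325
  p_Acoustic = 0.316127
Unnormalised posteriors:
  π_Electronic·p_Electronic = 0.28 × 0.372674 = 0.104349
  π_Thermal·p_Thermal = 0.41 × 0.495325 = 0.203083
  π_Acoustic·p_Acoustic = 0.31 × 0.316127 = 0.0979994
Denominator: 0.104349 + 0.203083 + 0.0979994 = 0.405431
Responsibility of Source Acoustic: 0.0979994 / 0.405431 ≈ 0.2417

0.2417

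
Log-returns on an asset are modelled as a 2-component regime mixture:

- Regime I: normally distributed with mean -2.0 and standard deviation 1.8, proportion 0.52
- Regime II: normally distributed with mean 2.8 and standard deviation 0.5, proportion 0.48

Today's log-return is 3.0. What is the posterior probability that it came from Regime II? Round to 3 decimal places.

P(component k | x) = w_k·f_k(x) / marginal(x), where marginal(x) = Σ_j w_j·f_j(x).
Normal densities:
  L_I = 0.00467863
  L_II = 0.73654
Prior × likelihood for each component:
  w_I·L_I = 0.52 × 0.00467863 = 0.00243289
  w_II·L_II = 0.48 × 0.73654 = 0.353539
Denominator: 0.00243289 + 0.353539 = 0.355972
Responsibility of Regime II: 0.353539 / 0.355972 ≈ 0.993

0.993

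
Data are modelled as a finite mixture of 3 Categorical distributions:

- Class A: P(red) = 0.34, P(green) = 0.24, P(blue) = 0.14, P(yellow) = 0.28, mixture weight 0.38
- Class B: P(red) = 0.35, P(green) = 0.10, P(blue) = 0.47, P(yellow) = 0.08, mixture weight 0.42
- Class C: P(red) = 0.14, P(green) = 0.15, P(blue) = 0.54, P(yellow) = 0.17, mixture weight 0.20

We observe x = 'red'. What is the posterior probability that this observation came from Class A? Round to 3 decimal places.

Posterior ∝ prior × likelihood, so P(k | x) ∝ P(Z=k) f_k(x); normalise over all components.
Component likelihoods at x = 'red':
  p_A = P(red | comp) = 0.34
  p_B = P(red | comp) = 0.35
  p_C = P(red | comp) = 0.14
Multiply by the mixture weights:
  P(Z=A)·p_A = 0.38 × 0.34 = 0.1292
  P(Z=B)·p_B = 0.42 × 0.35 = 0.147
  P(Z=C)·p_C = 0.20 × 0.14 = 0.028
Sum: 0.1292 + 0.147 + 0.028 = 0.3042
P(Class A | data) = 0.1292 / 0.3042 ≈ 0.425

0.425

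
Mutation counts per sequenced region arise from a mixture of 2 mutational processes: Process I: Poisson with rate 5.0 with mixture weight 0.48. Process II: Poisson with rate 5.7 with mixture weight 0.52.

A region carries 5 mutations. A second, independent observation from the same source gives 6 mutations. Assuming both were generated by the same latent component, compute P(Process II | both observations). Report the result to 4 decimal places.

0.5303

The responsibility of component k is w_k f_k(x) divided by Σ_j w_j f_j(x).
Since both observations come from the same component, the likelihood for component k is f_k(x₁)·f_k(x₂).
  L_I = [0.175467] × [0.146223] = 0.0256573
  L_II = [0.16777] × [0.159382] = 0.0267395
Unnormalised posteriors:
  w_I·L_I = 0.48 × 0.0256573 = 0.0123155
  w_II·L_II = 0.52 × 0.0267395 = 0.0139045
Denominator: 0.0123155 + 0.0139045 = 0.02622
So the posterior for Process II is 0.0139045 / 0.02622 ≈ 0.5303.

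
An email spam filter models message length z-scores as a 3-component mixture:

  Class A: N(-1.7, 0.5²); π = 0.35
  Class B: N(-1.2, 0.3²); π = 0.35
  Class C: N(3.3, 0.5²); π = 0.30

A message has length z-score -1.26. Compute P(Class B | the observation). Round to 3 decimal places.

Posterior ∝ prior × likelihood, so P(k | x) ∝ w_k f_k(x); normalise over all components.
Component likelihoods at x = -1.26:
  p_A = 0.541728
  p_B = 1.30348
  p_C = 6.93184e-19
Prior × likelihood for each component:
  w_A·p_A = 0.35 × 0.541728 = 0.189605
  w_B·p_B = 0.35 × 1.30348 = 0.456216
  w_C·p_C = 0.30 × 6.93184e-19 = 2.07955e-19
Sum: 0.189605 + 0.456216 + 2.07955e-19 = 0.645821
So the posterior for Class B is 0.456216 / 0.645821 ≈ 0.706.

0.706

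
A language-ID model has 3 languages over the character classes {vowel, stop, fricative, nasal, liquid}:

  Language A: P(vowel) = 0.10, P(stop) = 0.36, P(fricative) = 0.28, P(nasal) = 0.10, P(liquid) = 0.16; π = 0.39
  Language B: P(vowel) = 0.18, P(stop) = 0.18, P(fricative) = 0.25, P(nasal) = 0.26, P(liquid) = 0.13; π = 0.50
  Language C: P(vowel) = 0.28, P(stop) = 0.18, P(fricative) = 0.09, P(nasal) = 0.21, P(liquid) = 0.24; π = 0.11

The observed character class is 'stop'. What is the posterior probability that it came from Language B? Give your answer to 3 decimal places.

0.360

By Bayes' theorem, P(k | x) = π_k f_k(x) / Σ_j π_j f_j(x).
Evaluate each component's likelihood at the observed value:
  p_A = P(stop | comp) = 0.36
  p_B = P(stop | comp) = 0.18
  p_C = P(stop | comp) = 0.18
Multiply by the mixture weights:
  π_A·p_A = 0.39 × 0.36 = 0.1404
  π_B·p_B = 0.50 × 0.18 = 0.09
  π_C·p_C = 0.11 × 0.18 = 0.0198
Evidence: 0.1404 + 0.09 + 0.0198 = 0.2502
Responsibility of Language B: 0.09 / 0.2502 ≈ 0.360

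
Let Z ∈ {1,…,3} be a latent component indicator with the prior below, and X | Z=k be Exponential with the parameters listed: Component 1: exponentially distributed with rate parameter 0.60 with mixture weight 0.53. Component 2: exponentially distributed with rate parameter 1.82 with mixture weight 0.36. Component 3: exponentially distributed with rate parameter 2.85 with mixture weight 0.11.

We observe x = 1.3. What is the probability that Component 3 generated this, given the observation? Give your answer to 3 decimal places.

Apply Bayes' rule: the posterior for each component is proportional to its prior times its likelihood at x.
Component likelihoods at x = 1.3:
  f_1 = 0.275044
  f_2 = 0.170817
  f_3 = 0.0701106
Multiply by the mixture weights:
  π_1·f_1 = 0.53 × 0.275044 = 0.145773
  π_2·f_2 = 0.36 × 0.170817 = 0.0614941
  π_3·f_3 = 0.11 × 0.0701106 = 0.00771217
Marginal: 0.145773 + 0.0614941 + 0.00771217 = 0.214979
P(Component 3 | 1.3) = 0.00771217 / 0.214979 ≈ 0.036

0.036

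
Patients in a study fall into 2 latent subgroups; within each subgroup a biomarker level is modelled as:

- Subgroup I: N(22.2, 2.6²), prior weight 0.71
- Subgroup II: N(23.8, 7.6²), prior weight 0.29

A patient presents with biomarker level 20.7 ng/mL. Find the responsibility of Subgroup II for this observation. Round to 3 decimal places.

0.132

By Bayes' theorem, P(k | x) = π_k f_k(x) / Σ_j π_j f_j(x).
Normal densities:
  p_I = 0.129916
  p_II = 0.0483023
Prior × likelihood for each component:
  π_I·p_I = 0.71 × 0.129916 = 0.0922401
  π_II·p_II = 0.29 × 0.0483023 = 0.0140077
Evidence: 0.0922401 + 0.0140077 = 0.106248
P(Subgroup II | data) = 0.0140077 / 0.106248 ≈ 0.132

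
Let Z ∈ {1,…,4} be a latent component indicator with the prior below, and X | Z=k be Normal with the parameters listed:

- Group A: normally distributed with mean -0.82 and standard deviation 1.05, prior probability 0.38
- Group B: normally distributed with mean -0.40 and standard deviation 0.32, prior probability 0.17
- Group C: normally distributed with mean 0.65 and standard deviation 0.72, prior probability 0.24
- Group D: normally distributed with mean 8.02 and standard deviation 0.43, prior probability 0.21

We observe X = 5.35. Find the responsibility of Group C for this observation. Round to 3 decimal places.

The responsibility of component k is w_k f_k(x) divided by Σ_j w_j f_j(x).
Evaluate each component's likelihood at the observed value:
  L_A = (1/(1.05·√(2π)))·exp(−(5.35−-0.82)²/(2·1.05²)) = 0.379945·exp(-17.26481) = 1.20701e-08
  L_B = (1/(0.32·√(2π)))·exp(−(5.35−-0.40)²/(2·0.32²)) = 1.246695·exp(-161.43799) = 9.64123e-71
  L_C = (1/(0.72·√(2π)))·exp(−(5.35−0.65)²/(2·0.72²)) = 0.554087·exp(-21.30594) = 3.09403e-10
  L_D = (1/(0.43·√(2π)))·exp(−(5.35−8.02)²/(2·0.43²)) = 0.927773·exp(-19.27772) = 3.93763e-09
Unnormalised posteriors:
  w_A·L_A = 0.38 × 1.20701e-08 = 4.58663e-09
  w_B·L_B = 0.17 × 9.64123e-71 = 1.63901e-71
  w_C·L_C = 0.24 × 3.09403e-10 = 7.42568e-11
  w_D·L_D = 0.21 × 3.93763e-09 = 8.26903e-10
Normaliser: 4.58663e-09 + 1.63901e-71 + 7.42568e-11 + 8.26903e-10 = 5.48779e-09
P(Group C | x) ≈ 0.014

0.014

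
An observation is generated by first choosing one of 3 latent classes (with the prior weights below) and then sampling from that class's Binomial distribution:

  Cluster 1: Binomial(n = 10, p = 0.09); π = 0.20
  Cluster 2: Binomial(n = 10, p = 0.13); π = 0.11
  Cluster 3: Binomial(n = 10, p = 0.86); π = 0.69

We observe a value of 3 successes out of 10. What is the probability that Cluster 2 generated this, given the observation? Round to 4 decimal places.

The responsibility of component k is P(Z=k) f_k(x) divided by Σ_j P(Z=j) f_j(x).
Component likelihoods at x = 3 successes out of 10:
  L_1 = 0.0452063
  L_2 = 0.0994595
  L_3 = 8.04587e-05
Multiply by the mixture weights:
  P(Z=1)·L_1 = 0.20 × 0.0452063 = 0.00904125
  P(Z=2)·L_2 = 0.11 × 0.0994595 = 0.0109405
  P(Z=3)·L_3 = 0.69 × 8.04587e-05 = 5.55165e-05
Denominator: 0.00904125 + 0.0109405 + 5.55165e-05 = 0.0200373
So the posterior for Cluster 2 is 0.0109405 / 0.0200373 ≈ 0.5460.

0.5460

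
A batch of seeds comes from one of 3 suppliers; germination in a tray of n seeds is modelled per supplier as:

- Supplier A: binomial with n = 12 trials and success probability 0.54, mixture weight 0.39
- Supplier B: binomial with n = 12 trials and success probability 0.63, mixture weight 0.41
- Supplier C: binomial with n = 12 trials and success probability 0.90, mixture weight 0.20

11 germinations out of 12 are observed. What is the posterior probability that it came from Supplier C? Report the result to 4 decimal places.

0.8456

By Bayes' theorem, P(k | x) = π_k f_k(x) / Σ_j π_j f_j(x).
Component likelihoods at x = 11 germinations out of 12:
  p_A = 0.0062845
  p_B = 0.0275505
  p_C = 0.376573
Weight by the priors:
  π_A·p_A = 0.39 × 0.0062845 = 0.00245095
  π_B·p_B = 0.41 × 0.0275505 = 0.0112957
  π_C·p_C = 0.20 × 0.376573 = 0.0753145
Sum: 0.00245095 + 0.0112957 + 0.0753145 = 0.0890612
P(Supplier C | the observation) = 0.0753145 / 0.0890612 ≈ 0.8456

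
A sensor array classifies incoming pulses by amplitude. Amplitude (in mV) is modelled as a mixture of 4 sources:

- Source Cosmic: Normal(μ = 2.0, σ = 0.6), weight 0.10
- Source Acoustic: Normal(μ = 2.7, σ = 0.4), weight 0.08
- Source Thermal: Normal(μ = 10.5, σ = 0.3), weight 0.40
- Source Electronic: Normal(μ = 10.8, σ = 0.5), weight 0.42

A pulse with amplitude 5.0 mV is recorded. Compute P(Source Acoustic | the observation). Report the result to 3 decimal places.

0.021

Posterior ∝ prior × likelihood, so P(k | x) ∝ π_k f_k(x); normalise over all components.
Normal densities:
  L_Cosmic = (1/(0.6·√(2π)))·exp(−(5.0−2.0)²/(2·0.6²)) = 0.664904·exp(-12.50000) = 2.47787e-06
  L_Acoustic = (1/(0.4·√(2π)))·exp(−(5.0−2.7)²/(2·0.4²)) = 0.997356·exp(-16.53125) = 6.59811e-08
  L_Thermal = (1/(0.3·√(2π)))·exp(−(5.0−10.5)²/(2·0.3²)) = 1.329808·exp(-168.05556) = 1.37464e-73
  L_Electronic = (1/(0.5·√(2π)))·exp(−(5.0−10.8)²/(2·0.5²)) = 0.797885·exp(-67.28000) = 4.81512e-30
Weight by the priors:
  π_Cosmic·L_Cosmic = 0.10 × 2.47787e-06 = 2.47787e-07
  π_Acoustic·L_Acoustic = 0.08 × 6.59811e-08 = 5.27849e-09
  π_Thermal·L_Thermal = 0.40 × 1.37464e-73 = 5.49855e-74
  π_Electronic·L_Electronic = 0.42 × 4.81512e-30 = 2.02235e-30
Normaliser: 2.47787e-07 + 5.27849e-09 + 5.49855e-74 + 2.02235e-30 = 2.53065e-07
Responsibility of Source Acoustic: 5.27849e-09 / 2.53065e-07 ≈ 0.021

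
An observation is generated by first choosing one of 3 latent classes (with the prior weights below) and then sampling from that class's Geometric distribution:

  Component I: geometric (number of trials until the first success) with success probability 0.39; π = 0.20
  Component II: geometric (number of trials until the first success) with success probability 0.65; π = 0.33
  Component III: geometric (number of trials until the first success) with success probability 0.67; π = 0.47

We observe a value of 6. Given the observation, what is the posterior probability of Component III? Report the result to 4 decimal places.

0.1377

Posterior ∝ prior × likelihood, so P(k | x) ∝ π_k f_k(x); normalise over all components.
Evaluate each component's likelihood at the observed value:
  p_I = 0.0329393
  p_II = 0.00341392
  p_III = 0.00262207
Weight by the priors:
  π_I·p_I = 0.20 × 0.0329393 = 0.00658785
  π_II·p_II = 0.33 × 0.00341392 = 0.00112659
  π_III·p_III = 0.47 × 0.00262207 = 0.00123237
Evidence: 0.00658785 + 0.00112659 + 0.00123237 = 0.00894682
P(Component III | 6) ≈ 0.1377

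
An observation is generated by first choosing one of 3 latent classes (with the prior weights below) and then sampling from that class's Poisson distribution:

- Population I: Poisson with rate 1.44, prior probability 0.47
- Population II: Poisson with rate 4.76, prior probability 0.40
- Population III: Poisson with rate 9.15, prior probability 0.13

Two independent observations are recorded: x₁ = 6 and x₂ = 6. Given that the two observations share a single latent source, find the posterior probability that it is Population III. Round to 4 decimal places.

0.1128

By Bayes' theorem, P(k | x) = P(Z=k) f_k(x) / Σ_j P(Z=j) f_j(x).
Since both observations come from the same component, the likelihood for component k is f_k(x₁)·f_k(x₂).
  f_I = [0.00293399] × [0.00293399] = 8.60829e-06
  f_II = [0.138378] × [0.138378] = 0.0191485
  f_III = [0.0865764] × [0.0865764] = 0.00749547
Weight by the priors:
  P(Z=I)·f_I = 0.47 × 8.60829e-06 = 4.0459e-06
  P(Z=II)·f_II = 0.40 × 0.0191485 = 0.0076594
  P(Z=III)·f_III = 0.13 × 0.00749547 = 0.000974412
Marginal: 4.0459e-06 + 0.0076594 + 0.000974412 = 0.00863786
So the posterior for Population III is 0.000974412 / 0.00863786 ≈ 0.1128.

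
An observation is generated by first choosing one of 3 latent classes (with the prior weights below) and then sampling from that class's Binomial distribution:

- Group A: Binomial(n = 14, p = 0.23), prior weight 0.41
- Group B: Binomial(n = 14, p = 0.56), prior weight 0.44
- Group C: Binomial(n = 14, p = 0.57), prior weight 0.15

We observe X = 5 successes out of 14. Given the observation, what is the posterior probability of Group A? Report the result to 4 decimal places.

0.5627

Apply Bayes' rule: the posterior for each component is proportional to its prior times its likelihood at x.
Evaluate each component's likelihood at the observed value:
  L_A = 0.122608
  L_B = 0.068152
  L_C = 0.0605417
Weight by the priors:
  π_A·L_A = 0.41 × 0.122608 = 0.0502694
  π_B·L_B = 0.44 × 0.068152 = 0.0299869
  π_C·L_C = 0.15 × 0.0605417 = 0.00908125
Denominator: 0.0502694 + 0.0299869 + 0.00908125 = 0.0893375
So the posterior for Group A is 0.0502694 / 0.0893375 ≈ 0.5627.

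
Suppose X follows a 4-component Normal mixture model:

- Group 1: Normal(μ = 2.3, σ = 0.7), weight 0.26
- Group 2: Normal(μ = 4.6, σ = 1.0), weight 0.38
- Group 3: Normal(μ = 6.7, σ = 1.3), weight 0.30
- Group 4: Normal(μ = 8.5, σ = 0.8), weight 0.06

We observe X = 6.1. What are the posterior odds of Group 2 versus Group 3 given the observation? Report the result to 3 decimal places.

0.595

The posterior odds equal the prior odds times the likelihood ratio: (π_i/π_j)·(f_i(x)/f_j(x)).
Normal densities:
  p_1 = (1/(0.7·√(2π)))·exp(−(6.1−2.3)²/(2·0.7²)) = 0.569918·exp(-14.73469) = 2.27309e-07
  p_2 = (1/(1.0·√(2π)))·exp(−(6.1−4.6)²/(2·1.0²)) = 0.398942·exp(-1.12500) = 0.129518
  p_3 = (1/(1.3·√(2π)))·exp(−(6.1−6.7)²/(2·1.3²)) = 0.306879·exp(-0.10651) = 0.275874
  p_4 = (1/(0.8·√(2π)))·exp(−(6.1−8.5)²/(2·0.8²)) = 0.498678·exp(-4.50000) = 0.00553981
Posterior odds = (π_2·p_2) / (π_3·p_3) = (0.38·0.129518) / (0.30·0.275874) = 0.0492167 / 0.0827621 ≈ 0.595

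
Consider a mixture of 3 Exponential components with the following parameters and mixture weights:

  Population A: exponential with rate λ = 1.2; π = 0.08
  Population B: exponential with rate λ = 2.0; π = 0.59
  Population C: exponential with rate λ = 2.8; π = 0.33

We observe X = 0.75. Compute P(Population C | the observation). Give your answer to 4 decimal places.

Apply Bayes' rule: the posterior for each component is proportional to its prior times its likelihood at x.
Evaluate each component's likelihood at the observed value:
  L_A = 1.2·e^(−1.2·0.75) = 1.2·e^(−0.9000) = 0.487884
  L_B = 2.0·e^(−2.0·0.75) = 2.0·e^(−1.5000) = 0.44626
  L_C = 2.8·e^(−2.8·0.75) = 2.8·e^(−2.1000) = 0.342878
Multiply by the mixture weights:
  π_A·L_A = 0.08 × 0.487884 = 0.0390307
  π_B·L_B = 0.59 × 0.44626 = 0.263294
  π_C·L_C = 0.33 × 0.342878 = 0.11315
Marginal: 0.0390307 + 0.263294 + 0.11315 = 0.415474
P(Population C | data) ≈ 0.2723

0.2723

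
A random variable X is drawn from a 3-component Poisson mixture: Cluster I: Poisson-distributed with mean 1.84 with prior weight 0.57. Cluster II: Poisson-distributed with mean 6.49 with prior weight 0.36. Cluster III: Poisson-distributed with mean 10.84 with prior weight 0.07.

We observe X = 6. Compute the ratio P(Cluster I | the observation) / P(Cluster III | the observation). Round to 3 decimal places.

1.578

Only the two components matter; the odds are (w_i f_i(x)) / (w_j f_j(x)).
Evaluate each component's likelihood at the observed value:
  f_I = 0.00855998
  f_II = 0.157603
  f_III = 0.0441663
0.00487919 / 0.00309164 ≈ 1.578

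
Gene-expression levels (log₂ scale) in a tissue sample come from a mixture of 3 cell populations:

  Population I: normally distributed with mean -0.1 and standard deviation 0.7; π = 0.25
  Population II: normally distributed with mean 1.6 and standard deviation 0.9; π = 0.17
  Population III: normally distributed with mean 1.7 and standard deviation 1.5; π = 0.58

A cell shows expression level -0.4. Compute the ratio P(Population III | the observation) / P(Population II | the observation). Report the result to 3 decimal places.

Posterior odds = (π_i f_i(x)) / (π_j f_j(x)); the normalising sum cancels.
Component likelihoods at x = -0.4:
  L_I = (1/(0.7·√(2π)))·exp(−(-0.4−-0.1)²/(2·0.7²)) = 0.569918·exp(-0.09184) = 0.51991
  L_II = (1/(0.9·√(2π)))·exp(−(-0.4−1.6)²/(2·0.9²)) = 0.443269·exp(-2.46914) = 0.0375263
  L_III = (1/(1.5·√(2π)))·exp(−(-0.4−1.7)²/(2·1.5²)) = 0.265962·exp(-0.98000) = 0.0998183
Odds = (0.58/0.17) × (0.0998183/0.0375263) = 3.41176 × 2.65996 ≈ 9.075

9.075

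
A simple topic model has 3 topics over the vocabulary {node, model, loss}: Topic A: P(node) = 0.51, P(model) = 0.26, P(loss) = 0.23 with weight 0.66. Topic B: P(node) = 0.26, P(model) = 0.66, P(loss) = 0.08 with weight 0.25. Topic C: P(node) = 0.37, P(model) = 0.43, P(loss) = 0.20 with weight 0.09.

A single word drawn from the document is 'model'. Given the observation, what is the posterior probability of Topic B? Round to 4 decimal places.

0.4396

Posterior ∝ prior × likelihood, so P(k | x) ∝ π_k f_k(x); normalise over all components.
Evaluate each component's likelihood at the observed value:
  p_A = P(model | comp) = 0.26
  p_B = P(model | comp) = 0.66
  p_C = P(model | comp) = 0.43
Weight by the priors:
  π_A·p_A = 0.66 × 0.26 = 0.1716
  π_B·p_B = 0.25 × 0.66 = 0.165
  π_C·p_C = 0.09 × 0.43 = 0.0387
Evidence: 0.1716 + 0.165 + 0.0387 = 0.3753
So the posterior for Topic B is 0.165 / 0.3753 ≈ 0.4396.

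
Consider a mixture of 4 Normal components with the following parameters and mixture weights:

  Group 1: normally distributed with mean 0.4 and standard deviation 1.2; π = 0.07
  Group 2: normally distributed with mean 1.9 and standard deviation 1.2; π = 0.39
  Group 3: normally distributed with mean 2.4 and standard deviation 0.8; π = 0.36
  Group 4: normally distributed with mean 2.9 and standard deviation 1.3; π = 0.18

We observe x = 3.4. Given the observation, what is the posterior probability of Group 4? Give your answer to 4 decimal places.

P(component k | x) = π_k·f_k(x) / marginal(x), where marginal(x) = Σ_j π_j·f_j(x).
Component likelihoods at x = 3.4:
  L_1 = 0.0146069
  L_2 = 0.152208
  L_3 = 0.228311
  L_4 = 0.285
Weight by the priors:
  π_1·L_1 = 0.07 × 0.0146069 = 0.00102248
  π_2·L_2 = 0.39 × 0.152208 = 0.059361
  π_3·L_3 = 0.36 × 0.228311 = 0.0821921
  π_4·L_4 = 0.18 × 0.285 = 0.0512999
Evidence: 0.00102248 + 0.059361 + 0.0821921 + 0.0512999 = 0.193875
Responsibility of Group 4: 0.0512999 / 0.193875 ≈ 0.2646

0.2646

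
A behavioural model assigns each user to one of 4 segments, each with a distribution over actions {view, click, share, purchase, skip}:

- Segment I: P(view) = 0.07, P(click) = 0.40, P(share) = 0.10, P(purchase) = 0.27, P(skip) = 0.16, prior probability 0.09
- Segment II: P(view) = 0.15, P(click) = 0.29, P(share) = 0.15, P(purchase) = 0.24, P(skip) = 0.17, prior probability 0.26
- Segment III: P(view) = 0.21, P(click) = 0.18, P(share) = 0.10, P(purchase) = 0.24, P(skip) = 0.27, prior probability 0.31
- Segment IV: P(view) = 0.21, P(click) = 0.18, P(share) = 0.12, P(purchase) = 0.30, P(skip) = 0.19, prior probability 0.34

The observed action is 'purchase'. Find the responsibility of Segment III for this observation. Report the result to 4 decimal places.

0.2828

Apply Bayes' rule: the posterior for each component is proportional to its prior times its likelihood at x.
Component likelihoods at x = 'purchase':
  L_I = P(purchase | comp) = 0.27
  L_II = P(purchase | comp) = 0.24
  L_III = P(purchase | comp) = 0.24
  L_IV = P(purchase | comp) = 0.30
Multiply by the mixture weights:
  π_I·L_I = 0.09 × 0.27 = 0.0243
  π_II·L_II = 0.26 × 0.24 = 0.0624
  π_III·L_III = 0.31 × 0.24 = 0.0744
  π_IV·L_IV = 0.34 × 0.3 = 0.102
Sum: 0.0243 + 0.0624 + 0.0744 + 0.102 = 0.2631
P(Segment III | 'purchase') ≈ 0.2828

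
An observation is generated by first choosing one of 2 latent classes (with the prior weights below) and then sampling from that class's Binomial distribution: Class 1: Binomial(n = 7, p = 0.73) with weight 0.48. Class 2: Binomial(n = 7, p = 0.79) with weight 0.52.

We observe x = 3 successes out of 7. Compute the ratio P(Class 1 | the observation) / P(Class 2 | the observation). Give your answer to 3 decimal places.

Since P(k|x) ∝ P(Z=k) f_k(x), the posterior odds are P(Z=i) f_i(x) / (P(Z=j) f_j(x)).
Evaluate each component's likelihood at the observed value:
  p_1 = C(7,3)·0.73^3·0.27^4 = 35·0.389017·0.00531441 = 0.0723589
  p_2 = C(7,3)·0.79^3·0.21^4 = 35·0.493039·0.00194481 = 0.0335604
Odds = (0.48/0.52) × (0.0723589/0.0335604) = 0.923077 × 2.15608 ≈ 1.990

1.990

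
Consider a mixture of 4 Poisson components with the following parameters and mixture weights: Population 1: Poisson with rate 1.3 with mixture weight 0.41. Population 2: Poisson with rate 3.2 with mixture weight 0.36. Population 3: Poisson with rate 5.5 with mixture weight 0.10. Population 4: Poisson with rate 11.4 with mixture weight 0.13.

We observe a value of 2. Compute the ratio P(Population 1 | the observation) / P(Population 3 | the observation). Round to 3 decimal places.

The posterior odds equal the prior odds times the likelihood ratio: (w_i/w_j)·(f_i(x)/f_j(x)).
Evaluate each component's likelihood at the observed value:
  L_1 = 0.230289
  L_2 = 0.208702
  L_3 = 0.0618124
  L_4 = 0.000727483
Odds = (0.41/0.10) × (0.230289/0.0618124) = 4.1 × 3.72562 ≈ 15.275

15.275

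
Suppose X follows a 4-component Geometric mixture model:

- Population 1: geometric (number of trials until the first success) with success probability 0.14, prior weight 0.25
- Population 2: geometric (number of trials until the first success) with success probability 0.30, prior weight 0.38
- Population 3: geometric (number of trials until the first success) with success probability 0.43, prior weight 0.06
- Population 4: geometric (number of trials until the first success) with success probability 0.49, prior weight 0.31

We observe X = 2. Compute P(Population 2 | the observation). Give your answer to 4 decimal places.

0.3949

Posterior ∝ prior × likelihood, so P(k | x) ∝ π_k f_k(x); normalise over all components.
Evaluate each component's likelihood at the observed value:
  f_1 = 0.14·(1−0.14)^1 = 0.14·0.86 = 0.1204
  f_2 = 0.30·(1−0.30)^1 = 0.30·0.7 = 0.21
  f_3 = 0.43·(1−0.43)^1 = 0.43·0.57 = 0.2451
  f_4 = 0.49·(1−0.49)^1 = 0.49·0.51 = 0.2499
Multiply by the mixture weights:
  π_1·f_1 = 0.25 × 0.1204 = 0.0301
  π_2·f_2 = 0.38 × 0.21 = 0.0798
  π_3·f_3 = 0.06 × 0.2451 = 0.014706
  π_4·f_4 = 0.31 × 0.2499 = 0.077469
Evidence: 0.0301 + 0.0798 + 0.014706 + 0.077469 = 0.202075
Responsibility of Population 2: 0.0798 / 0.202075 ≈ 0.3949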